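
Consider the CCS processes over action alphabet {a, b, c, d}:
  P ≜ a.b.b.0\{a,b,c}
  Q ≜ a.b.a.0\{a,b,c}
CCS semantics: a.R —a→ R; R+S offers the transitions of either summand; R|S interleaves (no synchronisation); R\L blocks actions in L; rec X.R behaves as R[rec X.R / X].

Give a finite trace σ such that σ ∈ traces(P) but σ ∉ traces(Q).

abb

LTS(P): 4 reachable states
  p0 = a.b.b.0\{a,b,c} → —a→ p1
  p1 = b.b.0\{a,b,c} → —b→ p2
  p2 = b.0\{a,b,c} → —b→ p3
  p3 = 0\{a,b,c} → stopped
LTS(Q): 4 reachable states
  q0 = a.b.a.0\{a,b,c} → —a→ q1
  q1 = b.a.0\{a,b,c} → —b→ q2
  q2 = a.0\{a,b,c} → —a→ q3
  q3 = 0\{a,b,c} → stopped
Trace ⟨abb⟩ through P, begin at {p0}:
  step 1 (a): {p1}
  step 2 (b): {p2}
  step 3 (b): {p3}
  P completes σ.
Trace ⟨abb⟩ through Q, begin at {q0}:
  step 1 (a): {q1}
  step 2 (b): {q2}
  step 3 (b): ∅  — Q cannot continue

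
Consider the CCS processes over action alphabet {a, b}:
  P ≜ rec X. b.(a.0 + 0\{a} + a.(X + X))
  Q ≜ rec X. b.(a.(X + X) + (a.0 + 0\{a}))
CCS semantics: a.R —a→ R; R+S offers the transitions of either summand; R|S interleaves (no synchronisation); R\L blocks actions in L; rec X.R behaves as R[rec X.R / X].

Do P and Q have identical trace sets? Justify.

YES

LTS(P): 4 reachable states
  m0 = rec X. b.(a.0 + 0\{a} + a.(X + X)) | =b=> m1
  m1 = a.0 + 0\{a} + a.((rec X. b.(a.0 + 0\{a} + a.(X + X))) + (rec X. b.(a.0 + 0\{a} + a.(X + X)))) | =a=> m2, =a=> m3
  m2 = (rec X. b.(a.0 + 0\{a} + a.(X + X))) + (rec X. b.(a.0 + 0\{a} + a.(X + X))) | =b=> m1
  m3 = 0 | deadlocked
LTS(Q): 4 reachable states
  n0 = rec X. b.(a.(X + X) + (a.0 + 0\{a})) | =b=> n1
  n1 = a.((rec X. b.(a.(X + X) + (a.0 + 0\{a}))) + (rec X. b.(a.(X + X) + (a.0 + 0\{a})))) + (a.0 + 0\{a}) | =a=> n2, =a=> n3
  n2 = (rec X. b.(a.(X + X) + (a.0 + 0\{a}))) + (rec X. b.(a.(X + X) + (a.0 + 0\{a}))) | =b=> n1
  n3 = 0 | deadlocked
Coarsest stable partition (strong bisimilarity classes):
  B0 = {m0, m2, n0, n2}
  B1 = {m1, n1}
  B2 = {m3, n3}
m0 ∈ B0, n0 ∈ B0 → same block
Bisimilar ⇒ trace-equivalent.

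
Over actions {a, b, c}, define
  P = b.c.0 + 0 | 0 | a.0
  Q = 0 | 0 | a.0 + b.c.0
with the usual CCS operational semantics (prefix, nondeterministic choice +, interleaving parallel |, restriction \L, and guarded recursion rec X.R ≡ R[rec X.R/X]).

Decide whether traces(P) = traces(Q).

trace-equivalent

Reachable graph of P (4 states):
  s0 = b.c.0 + 0 | 0 | a.0 → -a-> s1, -b-> s2
  s1 = 0 | 0 | 0 → ·
  s2 = c.0 → -c-> s3
  s3 = 0 → ·
Reachable graph of Q (4 states):
  t0 = 0 | 0 | a.0 + b.c.0 → -a-> t1, -b-> t2
  t1 = 0 | 0 | 0 → ·
  t2 = c.0 → -c-> t3
  t3 = 0 → ·
Coarsest stable partition (strong bisimilarity classes):
  B0 = {s0, t0}
  B1 = {s1, s3, t1, t3}
  B2 = {s2, t2}
s0 ∈ B0, t0 ∈ B0 → same block
Bisimilar ⇒ trace-equivalent.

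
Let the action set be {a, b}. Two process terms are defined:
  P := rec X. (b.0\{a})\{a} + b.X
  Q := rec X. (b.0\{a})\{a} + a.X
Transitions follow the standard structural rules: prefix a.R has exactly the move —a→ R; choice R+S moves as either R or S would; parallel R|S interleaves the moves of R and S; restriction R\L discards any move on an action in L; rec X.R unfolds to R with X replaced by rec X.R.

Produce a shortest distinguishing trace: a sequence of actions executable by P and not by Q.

bb

LTS(P): 2 reachable states
  p0 = rec X. (b.0\{a})\{a} + b.X ⊢ --b--▸ p0, --b--▸ p1
  p1 = 0\{a}\{a} ⊢ ·
LTS(Q): 2 reachable states
  q0 = rec X. (b.0\{a})\{a} + a.X ⊢ --a--▸ q0, --b--▸ q1
  q1 = 0\{a}\{a} ⊢ ·
Run σ = ⟨bb⟩ on P: start {p0}
  step 1 (b): {p0, p1}
  step 2 (b): {p0, p1}
  — P admits the full trace.
Run σ = ⟨bb⟩ on Q: start {q0}
  step 1 (b): {q1}
  step 2 (b): ∅ (Q stuck)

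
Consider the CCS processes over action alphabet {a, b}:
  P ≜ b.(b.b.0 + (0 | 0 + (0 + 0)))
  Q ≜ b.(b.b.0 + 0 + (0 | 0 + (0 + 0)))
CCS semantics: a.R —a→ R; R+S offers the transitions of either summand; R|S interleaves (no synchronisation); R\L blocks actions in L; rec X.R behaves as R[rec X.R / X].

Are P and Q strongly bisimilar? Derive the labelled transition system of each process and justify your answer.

P ~ Q

P's transition system — 4 states:
  m0 = b.(b.b.0 + (0 | 0 + (0 + 0))) :: =b=> m1
  m1 = b.b.0 + (0 | 0 + (0 + 0)) :: =b=> m2
  m2 = b.0 :: =b=> m3
  m3 = 0 :: (no moves)
Q's transition system — 4 states:
  n0 = b.(b.b.0 + 0 + (0 | 0 + (0 + 0))) :: =b=> n1
  n1 = b.b.0 + 0 + (0 | 0 + (0 + 0)) :: =b=> n2
  n2 = b.0 :: =b=> n3
  n3 = 0 :: (no moves)
Partition-refinement fixed point:
  B0 = {m0, n0}
  B1 = {m1, n1}
  B2 = {m2, n2}
  B3 = {m3, n3}
m0 ∈ B0, n0 ∈ B0 → same block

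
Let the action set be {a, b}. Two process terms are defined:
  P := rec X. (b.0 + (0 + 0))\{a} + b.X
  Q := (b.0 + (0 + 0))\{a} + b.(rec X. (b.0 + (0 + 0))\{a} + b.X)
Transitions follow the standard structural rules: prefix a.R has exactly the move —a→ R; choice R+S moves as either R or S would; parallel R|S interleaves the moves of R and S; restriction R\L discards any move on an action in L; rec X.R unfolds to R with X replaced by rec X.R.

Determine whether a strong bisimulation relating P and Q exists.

YES

Reachable graph of P (2 states):
  u0 = rec X. (b.0 + (0 + 0))\{a} + b.X ⊢ --b--▸ u0, --b--▸ u1
  u1 = 0\{a} ⊢ deadlocked
Reachable graph of Q (3 states):
  v0 = (b.0 + (0 + 0))\{a} + b.(rec X. (b.0 + (0 + 0))\{a} + b.X) ⊢ --b--▸ v1, --b--▸ v2
  v1 = 0\{a} ⊢ deadlocked
  v2 = rec X. (b.0 + (0 + 0))\{a} + b.X ⊢ --b--▸ v1, --b--▸ v2
Bisimilarity quotient blocks:
  B0 = {u0, v0, v2}
  B1 = {u1, v1}
u0 ∈ B0, v0 ∈ B0 → same block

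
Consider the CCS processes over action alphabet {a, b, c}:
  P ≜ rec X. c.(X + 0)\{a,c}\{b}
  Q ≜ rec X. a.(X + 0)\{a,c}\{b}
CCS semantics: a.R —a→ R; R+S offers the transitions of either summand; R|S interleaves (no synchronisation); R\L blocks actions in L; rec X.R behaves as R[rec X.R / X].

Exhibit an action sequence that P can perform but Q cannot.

c

Reachable graph of P (2 states):
  p0 = rec X. c.(X + 0)\{a,c}\{b} → -c-> p1
  p1 = ((rec X. c.(X + 0)\{a,c}\{b}) + 0)\{a,c}\{b} → ·
Reachable graph of Q (2 states):
  q0 = rec X. a.(X + 0)\{a,c}\{b} → -a-> q1
  q1 = ((rec X. a.(X + 0)\{a,c}\{b}) + 0)\{a,c}\{b} → ·
Run σ = ⟨c⟩ on P: start {p0}
  step 1 (c): {p1}
  ✓ P
Run σ = ⟨c⟩ on Q: start {q0}
  step 1 (c): ∅ (Q stuck)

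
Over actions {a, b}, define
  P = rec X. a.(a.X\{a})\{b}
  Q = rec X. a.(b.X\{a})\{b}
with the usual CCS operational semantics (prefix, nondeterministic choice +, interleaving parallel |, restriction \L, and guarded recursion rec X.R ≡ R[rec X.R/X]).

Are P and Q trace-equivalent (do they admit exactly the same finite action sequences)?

trace-distinct — witness ⟨aa⟩

P's transition system — 3 states:
  m0 = rec X. a.(a.X\{a})\{b} → ··a··> m1
  m1 = (a.(rec X. a.(a.X\{a})\{b})\{a})\{b} → ··a··> m2
  m2 = (rec X. a.(a.X\{a})\{b})\{a}\{b} → deadlocked
Q's transition system — 2 states:
  n0 = rec X. a.(b.X\{a})\{b} → ··a··> n1
  n1 = (b.(rec X. a.(b.X\{a})\{b})\{a})\{b} → deadlocked
Trace ⟨aa⟩ through P, begin at {m0}:
  step 1 (a): {m1}
  step 2 (a): {m2}
  — P admits the full trace.
Trace ⟨aa⟩ through Q, begin at {n0}:
  step 1 (a): {n1}
  step 2 (a): no successor for Q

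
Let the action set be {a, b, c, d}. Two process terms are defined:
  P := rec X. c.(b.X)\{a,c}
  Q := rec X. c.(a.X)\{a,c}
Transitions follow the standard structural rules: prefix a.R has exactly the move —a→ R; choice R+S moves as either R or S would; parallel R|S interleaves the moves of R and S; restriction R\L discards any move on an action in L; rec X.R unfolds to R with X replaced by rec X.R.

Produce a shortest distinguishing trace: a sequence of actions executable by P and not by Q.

cb

LTS(P): 3 reachable states
  p0 = rec X. c.(b.X)\{a,c} | —c→ p1
  p1 = (b.(rec X. c.(b.X)\{a,c}))\{a,c} | —b→ p2
  p2 = (rec X. c.(b.X)\{a,c})\{a,c} | ∅
LTS(Q): 2 reachable states
  q0 = rec X. c.(a.X)\{a,c} | —c→ q1
  q1 = (a.(rec X. c.(a.X)\{a,c}))\{a,c} | ∅
Trace ⟨cb⟩ through P, begin at {p0}:
  step 1 (c): {p1}
  step 2 (b): {p2}
  P completes σ.
Trace ⟨cb⟩ through Q, begin at {q0}:
  step 1 (c): {q1}
  step 2 (b): ∅ (Q stuck)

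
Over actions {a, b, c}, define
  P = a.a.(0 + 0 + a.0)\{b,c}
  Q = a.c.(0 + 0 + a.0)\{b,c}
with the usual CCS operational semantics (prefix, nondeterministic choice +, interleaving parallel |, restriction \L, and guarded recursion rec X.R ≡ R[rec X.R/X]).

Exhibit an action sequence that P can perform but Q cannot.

LTS(P): 4 reachable states
  s0 = a.a.(0 + 0 + a.0)\{b,c} | —a→ s1
  s1 = a.(0 + 0 + a.0)\{b,c} | —a→ s2
  s2 = (0 + 0 + a.0)\{b,c} | —a→ s3
  s3 = 0\{b,c} | deadlocked
LTS(Q): 4 reachable states
  t0 = a.c.(0 + 0 + a.0)\{b,c} | —a→ t1
  t1 = c.(0 + 0 + a.0)\{b,c} | —c→ t2
  t2 = (0 + 0 + a.0)\{b,c} | —a→ t3
  t3 = 0\{b,c} | deadlocked
Run σ = ⟨aa⟩ on P: start {s0}
  [1] a ⇒ {s1}
  [2] a ⇒ {s2}
  P completes σ.
Run σ = ⟨aa⟩ on Q: start {t0}
  [1] a ⇒ {t1}
  [2] a ⇒ ∅ (Q stuck)

aa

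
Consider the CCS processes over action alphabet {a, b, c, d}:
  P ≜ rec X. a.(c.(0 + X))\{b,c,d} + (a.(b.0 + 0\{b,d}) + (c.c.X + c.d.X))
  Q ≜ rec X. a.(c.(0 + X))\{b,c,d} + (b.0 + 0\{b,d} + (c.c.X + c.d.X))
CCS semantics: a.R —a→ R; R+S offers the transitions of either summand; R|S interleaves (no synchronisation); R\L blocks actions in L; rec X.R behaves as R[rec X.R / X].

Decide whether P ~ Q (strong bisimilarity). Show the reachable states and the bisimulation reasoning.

not bisimilar

LTS(P): 6 reachable states
  m0 = rec X. a.(c.(0 + X))\{b,c,d} + (a.(b.0 + 0\{b,d}) + (c.c.X + c.d.X)) | --a--▸ m1, --a--▸ m2, --c--▸ m3, --c--▸ m4
  m1 = (c.(0 + (rec X. a.(c.(0 + X))\{b,c,d} + (a.(b.0 + 0\{b,d}) + (c.c.X + c.d.X)))))\{b,c,d} | deadlocked
  m2 = b.0 + 0\{b,d} | --b--▸ m5
  m3 = c.(rec X. a.(c.(0 + X))\{b,c,d} + (a.(b.0 + 0\{b,d}) + (c.c.X + c.d.X))) | --c--▸ m0
  m4 = d.(rec X. a.(c.(0 + X))\{b,c,d} + (a.(b.0 + 0\{b,d}) + (c.c.X + c.d.X))) | --d--▸ m0
  m5 = 0 | deadlocked
LTS(Q): 5 reachable states
  n0 = rec X. a.(c.(0 + X))\{b,c,d} + (b.0 + 0\{b,d} + (c.c.X + c.d.X)) | --a--▸ n1, --b--▸ n2, --c--▸ n3, --c--▸ n4
  n1 = (c.(0 + (rec X. a.(c.(0 + X))\{b,c,d} + (b.0 + 0\{b,d} + (c.c.X + c.d.X)))))\{b,c,d} | deadlocked
  n2 = 0 | deadlocked
  n3 = c.(rec X. a.(c.(0 + X))\{b,c,d} + (b.0 + 0\{b,d} + (c.c.X + c.d.X))) | --c--▸ n0
  n4 = d.(rec X. a.(c.(0 + X))\{b,c,d} + (b.0 + 0\{b,d} + (c.c.X + c.d.X))) | --d--▸ n0
Bisimilarity quotient blocks:
  B0 = {m0}
  B1 = {m3}
  B2 = {m2}
  B3 = {m1, m5, n1, n2}
  B4 = {m4}
  B5 = {n0}
  B6 = {n3}
  B7 = {n4}
m0 ∈ B0, n0 ∈ B5 → different blocks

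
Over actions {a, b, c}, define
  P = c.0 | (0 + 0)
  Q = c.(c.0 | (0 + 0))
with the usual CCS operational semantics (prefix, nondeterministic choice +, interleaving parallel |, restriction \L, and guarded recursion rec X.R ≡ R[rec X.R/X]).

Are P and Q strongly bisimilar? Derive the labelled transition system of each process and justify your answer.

not bisimilar

LTS(P): 2 reachable states
  p0 = c.0 | (0 + 0) → ··c··> p1
  p1 = 0 | (0 + 0) → deadlocked
LTS(Q): 3 reachable states
  q0 = c.(c.0 | (0 + 0)) → ··c··> q1
  q1 = c.0 | (0 + 0) → ··c··> q2
  q2 = 0 | (0 + 0) → deadlocked
Bisimilarity quotient blocks:
  B0 = {p0, q1}
  B1 = {p1, q2}
  B2 = {q0}
p0 ∈ B0, q0 ∈ B2 → different blocks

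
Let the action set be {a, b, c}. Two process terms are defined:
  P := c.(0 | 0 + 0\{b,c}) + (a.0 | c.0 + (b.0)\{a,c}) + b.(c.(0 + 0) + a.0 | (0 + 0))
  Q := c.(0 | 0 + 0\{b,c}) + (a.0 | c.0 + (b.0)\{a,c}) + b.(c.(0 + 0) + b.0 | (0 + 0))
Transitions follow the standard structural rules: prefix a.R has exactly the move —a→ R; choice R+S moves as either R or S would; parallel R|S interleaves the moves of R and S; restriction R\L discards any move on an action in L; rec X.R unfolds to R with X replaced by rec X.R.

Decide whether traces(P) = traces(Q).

traces(P) ≠ traces(Q) — witness ⟨ba⟩

P's transition system — 9 states:
  s0 = c.(0 | 0 + 0\{b,c}) + (a.0 | c.0 + (b.0)\{a,c}) + b.(c.(0 + 0) + a.0 | (0 + 0)) | -a-> s1, -b-> s2, -b-> s3, -c-> s4, -c-> s5
  s1 = 0 | c.0 | -c-> s6
  s2 = 0\{a,c} | stopped
  s3 = c.(0 + 0) + a.0 | (0 + 0) | -a-> s7, -c-> s8
  s4 = 0 | 0 + 0\{b,c} | stopped
  s5 = a.0 | 0 | -a-> s6
  s6 = 0 | 0 | stopped
  s7 = 0 | (0 + 0) | stopped
  s8 = 0 + 0 | stopped
Q's transition system — 9 states:
  t0 = c.(0 | 0 + 0\{b,c}) + (a.0 | c.0 + (b.0)\{a,c}) + b.(c.(0 + 0) + b.0 | (0 + 0)) | -a-> t1, -b-> t2, -b-> t3, -c-> t4, -c-> t5
  t1 = 0 | c.0 | -c-> t6
  t2 = 0\{a,c} | stopped
  t3 = c.(0 + 0) + b.0 | (0 + 0) | -b-> t7, -c-> t8
  t4 = 0 | 0 + 0\{b,c} | stopped
  t5 = a.0 | 0 | -a-> t6
  t6 = 0 | 0 | stopped
  t7 = 0 | (0 + 0) | stopped
  t8 = 0 + 0 | stopped
Run σ = ⟨ba⟩ on P: start {s0}
  after b @ step 1: {s2, s3}
  after a @ step 2: {s7}
  ✓ P
Run σ = ⟨ba⟩ on Q: start {t0}
  after b @ step 1: {t2, t3}
  after a @ step 2: ∅  — Q cannot continue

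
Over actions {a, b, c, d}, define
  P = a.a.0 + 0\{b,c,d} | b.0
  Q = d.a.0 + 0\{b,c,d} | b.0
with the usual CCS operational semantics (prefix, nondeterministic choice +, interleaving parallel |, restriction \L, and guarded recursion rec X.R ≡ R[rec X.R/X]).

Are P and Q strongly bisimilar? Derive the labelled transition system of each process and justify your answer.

LTS(P): 4 reachable states
  p0 = a.a.0 + 0\{b,c,d} | b.0 | =a=> p1, =b=> p2
  p1 = a.0 | =a=> p3
  p2 = 0\{b,c,d} | 0 | deadlocked
  p3 = 0 | deadlocked
LTS(Q): 4 reachable states
  q0 = d.a.0 + 0\{b,c,d} | b.0 | =b=> q1, =d=> q2
  q1 = 0\{b,c,d} | 0 | deadlocked
  q2 = a.0 | =a=> q3
  q3 = 0 | deadlocked
Coarsest stable partition (strong bisimilarity classes):
  B0 = {p0}
  B1 = {p2, p3, q1, q3}
  B2 = {p1, q2}
  B3 = {q0}
p0 ∈ B0, q0 ∈ B3 → different blocks

NO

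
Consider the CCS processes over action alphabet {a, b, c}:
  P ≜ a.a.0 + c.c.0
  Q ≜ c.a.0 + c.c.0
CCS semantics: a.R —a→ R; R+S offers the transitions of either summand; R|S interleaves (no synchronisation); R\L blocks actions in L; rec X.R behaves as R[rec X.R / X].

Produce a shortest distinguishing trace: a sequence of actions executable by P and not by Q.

a

P's transition system — 4 states:
  s0 = a.a.0 + c.c.0 | —a→ s1, —c→ s2
  s1 = a.0 | —a→ s3
  s2 = c.0 | —c→ s3
  s3 = 0 | stopped
Q's transition system — 4 states:
  t0 = c.a.0 + c.c.0 | —c→ t1, —c→ t2
  t1 = a.0 | —a→ t3
  t2 = c.0 | —c→ t3
  t3 = 0 | stopped
Trace ⟨a⟩ through P, begin at {s0}:
  step 1 (a): {s1}
  ✓ P
Trace ⟨a⟩ through Q, begin at {t0}:
  step 1 (a): ∅  — Q cannot continue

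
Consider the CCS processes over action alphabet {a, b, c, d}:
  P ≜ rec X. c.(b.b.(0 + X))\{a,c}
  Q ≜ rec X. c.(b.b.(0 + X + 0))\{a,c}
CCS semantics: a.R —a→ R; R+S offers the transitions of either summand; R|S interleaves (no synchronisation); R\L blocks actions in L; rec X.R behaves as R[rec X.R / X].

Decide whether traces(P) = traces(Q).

Reachable graph of P (4 states):
  p0 = rec X. c.(b.b.(0 + X))\{a,c} | ··c··> p1
  p1 = (b.b.(0 + (rec X. c.(b.b.(0 + X))\{a,c})))\{a,c} | ··b··> p2
  p2 = (b.(0 + (rec X. c.(b.b.(0 + X))\{a,c})))\{a,c} | ··b··> p3
  p3 = (0 + (rec X. c.(b.b.(0 + X))\{a,c}))\{a,c} | (no moves)
Reachable graph of Q (4 states):
  q0 = rec X. c.(b.b.(0 + X + 0))\{a,c} | ··c··> q1
  q1 = (b.b.(0 + (rec X. c.(b.b.(0 + X + 0))\{a,c}) + 0))\{a,c} | ··b··> q2
  q2 = (b.(0 + (rec X. c.(b.b.(0 + X + 0))\{a,c}) + 0))\{a,c} | ··b··> q3
  q3 = (0 + (rec X. c.(b.b.(0 + X + 0))\{a,c}) + 0)\{a,c} | (no moves)
Partition-refinement fixed point:
  B0 = {p0, q0}
  B1 = {p1, q1}
  B2 = {p2, q2}
  B3 = {p3, q3}
p0 ∈ B0, q0 ∈ B0 → same block
Bisimilar ⇒ trace-equivalent.

traces(P) = traces(Q)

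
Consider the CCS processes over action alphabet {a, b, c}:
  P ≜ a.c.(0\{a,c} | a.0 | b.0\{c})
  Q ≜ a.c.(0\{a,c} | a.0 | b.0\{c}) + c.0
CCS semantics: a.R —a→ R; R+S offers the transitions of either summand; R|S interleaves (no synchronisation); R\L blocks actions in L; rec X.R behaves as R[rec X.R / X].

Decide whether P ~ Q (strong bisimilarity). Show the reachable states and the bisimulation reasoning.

P ≁ Q

Reachable graph of P (6 states):
  s0 = a.c.(0\{a,c} | a.0 | b.0\{c}) → -a-> s1
  s1 = c.(0\{a,c} | a.0 | b.0\{c}) → -c-> s2
  s2 = 0\{a,c} | a.0 | b.0\{c} → -a-> s3, -b-> s4
  s3 = 0\{a,c} | 0 | b.0\{c} → -b-> s5
  s4 = 0\{a,c} | a.0 | 0\{c} → -a-> s5
  s5 = 0\{a,c} | 0 | 0\{c} → ∅
Reachable graph of Q (7 states):
  t0 = a.c.(0\{a,c} | a.0 | b.0\{c}) + c.0 → -a-> t1, -c-> t2
  t1 = c.(0\{a,c} | a.0 | b.0\{c}) → -c-> t3
  t2 = 0 → ∅
  t3 = 0\{a,c} | a.0 | b.0\{c} → -a-> t4, -b-> t5
  t4 = 0\{a,c} | 0 | b.0\{c} → -b-> t6
  t5 = 0\{a,c} | a.0 | 0\{c} → -a-> t6
  t6 = 0\{a,c} | 0 | 0\{c} → ∅
Bisimilarity quotient blocks:
  B0 = {s0}
  B1 = {s1, t1}
  B2 = {s2, t3}
  B3 = {s3, t4}
  B4 = {s5, t2, t6}
  B5 = {s4, t5}
  B6 = {t0}
s0 ∈ B0, t0 ∈ B6 → different blocks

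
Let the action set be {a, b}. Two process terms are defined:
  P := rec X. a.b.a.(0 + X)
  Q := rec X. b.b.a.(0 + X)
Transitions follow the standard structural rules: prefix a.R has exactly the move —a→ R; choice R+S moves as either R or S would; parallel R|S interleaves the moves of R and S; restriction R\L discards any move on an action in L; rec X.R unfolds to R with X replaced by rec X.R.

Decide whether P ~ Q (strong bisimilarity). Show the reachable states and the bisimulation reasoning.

NO

P's transition system — 4 states:
  s0 = rec X. a.b.a.(0 + X) ⊢ =a=> s1
  s1 = b.a.(0 + (rec X. a.b.a.(0 + X))) ⊢ =b=> s2
  s2 = a.(0 + (rec X. a.b.a.(0 + X))) ⊢ =a=> s3
  s3 = 0 + (rec X. a.b.a.(0 + X)) ⊢ =a=> s1
Q's transition system — 4 states:
  t0 = rec X. b.b.a.(0 + X) ⊢ =b=> t1
  t1 = b.a.(0 + (rec X. b.b.a.(0 + X))) ⊢ =b=> t2
  t2 = a.(0 + (rec X. b.b.a.(0 + X))) ⊢ =a=> t3
  t3 = 0 + (rec X. b.b.a.(0 + X)) ⊢ =b=> t1
Bisimilarity quotient blocks:
  B0 = {s0, s3}
  B1 = {s1}
  B2 = {s2}
  B3 = {t0, t3}
  B4 = {t1}
  B5 = {t2}
s0 ∈ B0, t0 ∈ B3 → different blocks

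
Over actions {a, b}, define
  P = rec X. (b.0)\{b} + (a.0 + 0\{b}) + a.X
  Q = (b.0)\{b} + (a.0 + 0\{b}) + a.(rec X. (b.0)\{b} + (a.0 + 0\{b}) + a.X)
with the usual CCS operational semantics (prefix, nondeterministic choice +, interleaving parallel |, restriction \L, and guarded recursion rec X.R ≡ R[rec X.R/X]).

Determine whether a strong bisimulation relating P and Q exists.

P ~ Q

P's transition system — 2 states:
  p0 = rec X. (b.0)\{b} + (a.0 + 0\{b}) + a.X → =a=> p0, =a=> p1
  p1 = 0 → stopped
Q's transition system — 3 states:
  q0 = (b.0)\{b} + (a.0 + 0\{b}) + a.(rec X. (b.0)\{b} + (a.0 + 0\{b}) + a.X) → =a=> q1, =a=> q2
  q1 = 0 → stopped
  q2 = rec X. (b.0)\{b} + (a.0 + 0\{b}) + a.X → =a=> q1, =a=> q2
Coarsest stable partition (strong bisimilarity classes):
  B0 = {p0, q0, q2}
  B1 = {p1, q1}
p0 ∈ B0, q0 ∈ B0 → same block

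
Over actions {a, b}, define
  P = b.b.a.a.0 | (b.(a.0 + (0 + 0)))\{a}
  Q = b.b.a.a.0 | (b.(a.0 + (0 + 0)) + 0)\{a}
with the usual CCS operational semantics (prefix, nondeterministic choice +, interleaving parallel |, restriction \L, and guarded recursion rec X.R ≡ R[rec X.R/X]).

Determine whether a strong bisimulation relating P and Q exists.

Reachable graph of P (10 states):
  p0 = b.b.a.a.0 | (b.(a.0 + (0 + 0)))\{a} :: -b-> p1, -b-> p2
  p1 = b.a.a.0 | (b.(a.0 + (0 + 0)))\{a} :: -b-> p3, -b-> p4
  p2 = b.b.a.a.0 | (a.0 + (0 + 0))\{a} :: -b-> p4
  p3 = a.a.0 | (b.(a.0 + (0 + 0)))\{a} :: -a-> p5, -b-> p6
  p4 = b.a.a.0 | (a.0 + (0 + 0))\{a} :: -b-> p6
  p5 = a.0 | (b.(a.0 + (0 + 0)))\{a} :: -a-> p7, -b-> p8
  p6 = a.a.0 | (a.0 + (0 + 0))\{a} :: -a-> p8
  p7 = 0 | (b.(a.0 + (0 + 0)))\{a} :: -b-> p9
  p8 = a.0 | (a.0 + (0 + 0))\{a} :: -a-> p9
  p9 = 0 | (a.0 + (0 + 0))\{a} :: ∅
Reachable graph of Q (10 states):
  q0 = b.b.a.a.0 | (b.(a.0 + (0 + 0)) + 0)\{a} :: -b-> q1, -b-> q2
  q1 = b.a.a.0 | (b.(a.0 + (0 + 0)) + 0)\{a} :: -b-> q3, -b-> q4
  q2 = b.b.a.a.0 | (a.0 + (0 + 0))\{a} :: -b-> q4
  q3 = a.a.0 | (b.(a.0 + (0 + 0)) + 0)\{a} :: -a-> q5, -b-> q6
  q4 = b.a.a.0 | (a.0 + (0 + 0))\{a} :: -b-> q6
  q5 = a.0 | (b.(a.0 + (0 + 0)) + 0)\{a} :: -a-> q7, -b-> q8
  q6 = a.a.0 | (a.0 + (0 + 0))\{a} :: -a-> q8
  q7 = 0 | (b.(a.0 + (0 + 0)) + 0)\{a} :: -b-> q9
  q8 = a.0 | (a.0 + (0 + 0))\{a} :: -a-> q9
  q9 = 0 | (a.0 + (0 + 0))\{a} :: ∅
Partition-refinement fixed point:
  B0 = {p0, q0}
  B1 = {p2, q2}
  B2 = {p4, q4}
  B3 = {p6, q6}
  B4 = {p8, q8}
  B5 = {p9, q9}
  B6 = {p1, q1}
  B7 = {p3, q3}
  B8 = {p5, q5}
  B9 = {p7, q7}
p0 ∈ B0, q0 ∈ B0 → same block

P ~ Q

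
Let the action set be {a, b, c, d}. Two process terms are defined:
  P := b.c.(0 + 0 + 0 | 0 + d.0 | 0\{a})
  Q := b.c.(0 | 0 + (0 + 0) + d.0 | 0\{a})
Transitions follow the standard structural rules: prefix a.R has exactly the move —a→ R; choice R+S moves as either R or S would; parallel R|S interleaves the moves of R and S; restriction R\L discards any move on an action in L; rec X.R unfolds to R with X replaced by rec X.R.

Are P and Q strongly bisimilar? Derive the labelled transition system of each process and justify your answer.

P ~ Q

Reachable graph of P (4 states):
  p0 = b.c.(0 + 0 + 0 | 0 + d.0 | 0\{a}) has moves --b--▸ p1
  p1 = c.(0 + 0 + 0 | 0 + d.0 | 0\{a}) has moves --c--▸ p2
  p2 = 0 + 0 + 0 | 0 + d.0 | 0\{a} has moves --d--▸ p3
  p3 = 0 | 0\{a} has moves ·
Reachable graph of Q (4 states):
  q0 = b.c.(0 | 0 + (0 + 0) + d.0 | 0\{a}) has moves --b--▸ q1
  q1 = c.(0 | 0 + (0 + 0) + d.0 | 0\{a}) has moves --c--▸ q2
  q2 = 0 | 0 + (0 + 0) + d.0 | 0\{a} has moves --d--▸ q3
  q3 = 0 | 0\{a} has moves ·
Partition-refinement fixed point:
  B0 = {p0, q0}
  B1 = {p1, q1}
  B2 = {p2, q2}
  B3 = {p3, q3}
p0 ∈ B0, q0 ∈ B0 → same block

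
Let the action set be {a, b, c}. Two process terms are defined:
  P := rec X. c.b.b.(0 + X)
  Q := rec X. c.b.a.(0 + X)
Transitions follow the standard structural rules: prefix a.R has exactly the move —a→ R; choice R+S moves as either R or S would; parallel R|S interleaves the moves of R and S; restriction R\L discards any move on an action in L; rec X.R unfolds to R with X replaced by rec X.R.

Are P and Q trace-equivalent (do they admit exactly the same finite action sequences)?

LTS(P): 4 reachable states
  p0 = rec X. c.b.b.(0 + X) ⊢ ··c··> p1
  p1 = b.b.(0 + (rec X. c.b.b.(0 + X))) ⊢ ··b··> p2
  p2 = b.(0 + (rec X. c.b.b.(0 + X))) ⊢ ··b··> p3
  p3 = 0 + (rec X. c.b.b.(0 + X)) ⊢ ··c··> p1
LTS(Q): 4 reachable states
  q0 = rec X. c.b.a.(0 + X) ⊢ ··c··> q1
  q1 = b.a.(0 + (rec X. c.b.a.(0 + X))) ⊢ ··b··> q2
  q2 = a.(0 + (rec X. c.b.a.(0 + X))) ⊢ ··a··> q3
  q3 = 0 + (rec X. c.b.a.(0 + X)) ⊢ ··c··> q1
Trace ⟨cbb⟩ through P, begin at {p0}:
  [1] c ⇒ {p1}
  [2] b ⇒ {p2}
  [3] b ⇒ {p3}
  — P admits the full trace.
Trace ⟨cbb⟩ through Q, begin at {q0}:
  [1] c ⇒ {q1}
  [2] b ⇒ {q2}
  [3] b ⇒ ∅ (Q stuck)

NO — witness ⟨cbb⟩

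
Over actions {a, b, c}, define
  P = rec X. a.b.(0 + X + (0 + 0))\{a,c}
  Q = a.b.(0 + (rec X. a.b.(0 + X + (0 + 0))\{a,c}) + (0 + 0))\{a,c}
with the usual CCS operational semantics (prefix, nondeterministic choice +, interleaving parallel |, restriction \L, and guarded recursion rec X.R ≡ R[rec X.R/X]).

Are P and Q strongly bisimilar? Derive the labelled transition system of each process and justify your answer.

P's transition system — 3 states:
  m0 = rec X. a.b.(0 + X + (0 + 0))\{a,c} → ··a··> m1
  m1 = b.(0 + (rec X. a.b.(0 + X + (0 + 0))\{a,c}) + (0 + 0))\{a,c} → ··b··> m2
  m2 = (0 + (rec X. a.b.(0 + X + (0 + 0))\{a,c}) + (0 + 0))\{a,c} → ·
Q's transition system — 3 states:
  n0 = a.b.(0 + (rec X. a.b.(0 + X + (0 + 0))\{a,c}) + (0 + 0))\{a,c} → ··a··> n1
  n1 = b.(0 + (rec X. a.b.(0 + X + (0 + 0))\{a,c}) + (0 + 0))\{a,c} → ··b··> n2
  n2 = (0 + (rec X. a.b.(0 + X + (0 + 0))\{a,c}) + (0 + 0))\{a,c} → ·
Coarsest stable partition (strong bisimilarity classes):
  B0 = {m0, n0}
  B1 = {m1, n1}
  B2 = {m2, n2}
m0 ∈ B0, n0 ∈ B0 → same block

bisimilar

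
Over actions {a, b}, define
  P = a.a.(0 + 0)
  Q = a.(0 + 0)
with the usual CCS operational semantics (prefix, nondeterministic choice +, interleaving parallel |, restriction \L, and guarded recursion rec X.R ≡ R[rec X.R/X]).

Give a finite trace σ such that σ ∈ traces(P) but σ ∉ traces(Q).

aa

P's transition system — 3 states:
  u0 = a.a.(0 + 0) ⊢ --a--▸ u1
  u1 = a.(0 + 0) ⊢ --a--▸ u2
  u2 = 0 + 0 ⊢ ·
Q's transition system — 2 states:
  v0 = a.(0 + 0) ⊢ --a--▸ v1
  v1 = 0 + 0 ⊢ ·
Run σ = ⟨aa⟩ on P: start {u0}
  [1] a ⇒ {u1}
  [2] a ⇒ {u2}
  — P admits the full trace.
Run σ = ⟨aa⟩ on Q: start {v0}
  [1] a ⇒ {v1}
  [2] a ⇒ no successor for Q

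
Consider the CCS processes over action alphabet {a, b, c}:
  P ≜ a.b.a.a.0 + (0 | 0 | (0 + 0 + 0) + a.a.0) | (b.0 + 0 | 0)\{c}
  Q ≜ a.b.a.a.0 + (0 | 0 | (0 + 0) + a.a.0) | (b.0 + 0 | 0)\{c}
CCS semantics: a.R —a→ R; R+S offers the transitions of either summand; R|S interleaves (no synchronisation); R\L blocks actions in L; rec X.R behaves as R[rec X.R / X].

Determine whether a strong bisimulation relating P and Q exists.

YES

LTS(P): 10 reachable states
  u0 = a.b.a.a.0 + (0 | 0 | (0 + 0 + 0) + a.a.0) | (b.0 + 0 | 0)\{c} → —a→ u1, —a→ u2, —b→ u3
  u1 = a.0 | (b.0 + 0 | 0)\{c} → —a→ u4, —b→ u5
  u2 = b.a.a.0 → —b→ u6
  u3 = (0 | 0 | (0 + 0 + 0) + a.a.0) | 0\{c} → —a→ u5
  u4 = 0 | (b.0 + 0 | 0)\{c} → —b→ u7
  u5 = a.0 | 0\{c} → —a→ u7
  u6 = a.a.0 → —a→ u8
  u7 = 0 | 0\{c} → deadlocked
  u8 = a.0 → —a→ u9
  u9 = 0 → deadlocked
LTS(Q): 10 reachable states
  v0 = a.b.a.a.0 + (0 | 0 | (0 + 0) + a.a.0) | (b.0 + 0 | 0)\{c} → —a→ v1, —a→ v2, —b→ v3
  v1 = a.0 | (b.0 + 0 | 0)\{c} → —a→ v4, —b→ v5
  v2 = b.a.a.0 → —b→ v6
  v3 = (0 | 0 | (0 + 0) + a.a.0) | 0\{c} → —a→ v5
  v4 = 0 | (b.0 + 0 | 0)\{c} → —b→ v7
  v5 = a.0 | 0\{c} → —a→ v7
  v6 = a.a.0 → —a→ v8
  v7 = 0 | 0\{c} → deadlocked
  v8 = a.0 → —a→ v9
  v9 = 0 → deadlocked
Bisimilarity quotient blocks:
  B0 = {u0, v0}
  B1 = {u1, v1}
  B2 = {u5, u8, v5, v8}
  B3 = {u7, u9, v7, v9}
  B4 = {u4, v4}
  B5 = {u3, u6, v3, v6}
  B6 = {u2, v2}
u0 ∈ B0, v0 ∈ B0 → same block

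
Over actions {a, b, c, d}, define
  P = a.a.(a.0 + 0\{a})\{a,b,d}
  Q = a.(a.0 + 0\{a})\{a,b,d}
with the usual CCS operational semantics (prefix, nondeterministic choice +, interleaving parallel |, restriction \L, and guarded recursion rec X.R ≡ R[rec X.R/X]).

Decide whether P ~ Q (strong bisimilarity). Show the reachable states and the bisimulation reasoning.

Reachable graph of P (3 states):
  u0 = a.a.(a.0 + 0\{a})\{a,b,d} has moves =a=> u1
  u1 = a.(a.0 + 0\{a})\{a,b,d} has moves =a=> u2
  u2 = (a.0 + 0\{a})\{a,b,d} has moves deadlocked
Reachable graph of Q (2 states):
  v0 = a.(a.0 + 0\{a})\{a,b,d} has moves =a=> v1
  v1 = (a.0 + 0\{a})\{a,b,d} has moves deadlocked
Partition-refinement fixed point:
  B0 = {u0}
  B1 = {u1, v0}
  B2 = {u2, v1}
u0 ∈ B0, v0 ∈ B1 → different blocks

NO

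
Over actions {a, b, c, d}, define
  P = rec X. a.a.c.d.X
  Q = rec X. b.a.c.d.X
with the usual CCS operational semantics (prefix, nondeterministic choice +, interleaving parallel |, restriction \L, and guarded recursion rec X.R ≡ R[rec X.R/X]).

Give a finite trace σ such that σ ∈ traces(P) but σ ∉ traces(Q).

LTS(P): 4 reachable states
  m0 = rec X. a.a.c.d.X ⊢ —a→ m1
  m1 = a.c.d.(rec X. a.a.c.d.X) ⊢ —a→ m2
  m2 = c.d.(rec X. a.a.c.d.X) ⊢ —c→ m3
  m3 = d.(rec X. a.a.c.d.X) ⊢ —d→ m0
LTS(Q): 4 reachable states
  n0 = rec X. b.a.c.d.X ⊢ —b→ n1
  n1 = a.c.d.(rec X. b.a.c.d.X) ⊢ —a→ n2
  n2 = c.d.(rec X. b.a.c.d.X) ⊢ —c→ n3
  n3 = d.(rec X. b.a.c.d.X) ⊢ —d→ n0
Executing a from P (initial set {m0}):
  after a @ step 1: {m1}
  P completes σ.
Executing a from Q (initial set {n0}):
  after a @ step 1: no successor for Q

a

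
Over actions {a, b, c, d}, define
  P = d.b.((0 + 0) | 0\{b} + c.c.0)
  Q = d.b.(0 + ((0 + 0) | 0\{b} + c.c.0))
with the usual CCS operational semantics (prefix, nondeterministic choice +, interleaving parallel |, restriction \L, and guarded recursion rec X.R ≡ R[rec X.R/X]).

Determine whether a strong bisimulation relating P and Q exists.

Reachable graph of P (5 states):
  u0 = d.b.((0 + 0) | 0\{b} + c.c.0) | =d=> u1
  u1 = b.((0 + 0) | 0\{b} + c.c.0) | =b=> u2
  u2 = (0 + 0) | 0\{b} + c.c.0 | =c=> u3
  u3 = c.0 | =c=> u4
  u4 = 0 | deadlocked
Reachable graph of Q (5 states):
  v0 = d.b.(0 + ((0 + 0) | 0\{b} + c.c.0)) | =d=> v1
  v1 = b.(0 + ((0 + 0) | 0\{b} + c.c.0)) | =b=> v2
  v2 = 0 + ((0 + 0) | 0\{b} + c.c.0) | =c=> v3
  v3 = c.0 | =c=> v4
  v4 = 0 | deadlocked
Partition-refinement fixed point:
  B0 = {u0, v0}
  B1 = {u1, v1}
  B2 = {u2, v2}
  B3 = {u3, v3}
  B4 = {u4, v4}
u0 ∈ B0, v0 ∈ B0 → same block

bisimilar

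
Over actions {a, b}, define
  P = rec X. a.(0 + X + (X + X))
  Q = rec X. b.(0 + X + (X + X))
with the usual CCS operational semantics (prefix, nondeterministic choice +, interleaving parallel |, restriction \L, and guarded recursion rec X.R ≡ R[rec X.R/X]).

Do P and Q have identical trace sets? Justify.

LTS(P): 2 reachable states
  p0 = rec X. a.(0 + X + (X + X)) → -a-> p1
  p1 = 0 + (rec X. a.(0 + X + (X + X))) + ((rec X. a.(0 + X + (X + X))) + (rec X. a.(0 + X + (X + X)))) → -a-> p1
LTS(Q): 2 reachable states
  q0 = rec X. b.(0 + X + (X + X)) → -b-> q1
  q1 = 0 + (rec X. b.(0 + X + (X + X))) + ((rec X. b.(0 + X + (X + X))) + (rec X. b.(0 + X + (X + X)))) → -b-> q1
Run σ = ⟨a⟩ on P: start {p0}
  step 1 (a): {p1}
  P completes σ.
Run σ = ⟨a⟩ on Q: start {q0}
  step 1 (a): ∅ (Q stuck)

traces(P) ≠ traces(Q) — witness ⟨a⟩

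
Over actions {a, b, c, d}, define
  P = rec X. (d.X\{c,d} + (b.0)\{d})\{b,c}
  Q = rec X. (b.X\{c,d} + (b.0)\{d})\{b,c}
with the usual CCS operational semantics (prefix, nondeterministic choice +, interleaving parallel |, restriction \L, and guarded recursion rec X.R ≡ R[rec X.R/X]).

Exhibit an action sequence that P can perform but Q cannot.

d

Reachable graph of P (2 states):
  s0 = rec X. (d.X\{c,d} + (b.0)\{d})\{b,c} ⊢ —d→ s1
  s1 = (rec X. (d.X\{c,d} + (b.0)\{d})\{b,c})\{c,d}\{b,c} ⊢ ·
Reachable graph of Q (1 states):
  t0 = rec X. (b.X\{c,d} + (b.0)\{d})\{b,c} ⊢ ·
Trace ⟨d⟩ through P, begin at {s0}:
  after d @ step 1: {s1}
  ✓ P
Trace ⟨d⟩ through Q, begin at {t0}:
  after d @ step 1: ∅ (Q stuck)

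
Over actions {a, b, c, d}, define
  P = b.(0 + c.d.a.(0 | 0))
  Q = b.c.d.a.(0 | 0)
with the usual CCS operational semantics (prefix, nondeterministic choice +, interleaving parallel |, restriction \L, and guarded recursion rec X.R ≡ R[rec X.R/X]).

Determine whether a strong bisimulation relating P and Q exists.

LTS(P): 5 reachable states
  m0 = b.(0 + c.d.a.(0 | 0)) :: -b-> m1
  m1 = 0 + c.d.a.(0 | 0) :: -c-> m2
  m2 = d.a.(0 | 0) :: -d-> m3
  m3 = a.(0 | 0) :: -a-> m4
  m4 = 0 | 0 :: ·
LTS(Q): 5 reachable states
  n0 = b.c.d.a.(0 | 0) :: -b-> n1
  n1 = c.d.a.(0 | 0) :: -c-> n2
  n2 = d.a.(0 | 0) :: -d-> n3
  n3 = a.(0 | 0) :: -a-> n4
  n4 = 0 | 0 :: ·
Coarsest stable partition (strong bisimilarity classes):
  B0 = {m0, n0}
  B1 = {m1, n1}
  B2 = {m2, n2}
  B3 = {m3, n3}
  B4 = {m4, n4}
m0 ∈ B0, n0 ∈ B0 → same block

YES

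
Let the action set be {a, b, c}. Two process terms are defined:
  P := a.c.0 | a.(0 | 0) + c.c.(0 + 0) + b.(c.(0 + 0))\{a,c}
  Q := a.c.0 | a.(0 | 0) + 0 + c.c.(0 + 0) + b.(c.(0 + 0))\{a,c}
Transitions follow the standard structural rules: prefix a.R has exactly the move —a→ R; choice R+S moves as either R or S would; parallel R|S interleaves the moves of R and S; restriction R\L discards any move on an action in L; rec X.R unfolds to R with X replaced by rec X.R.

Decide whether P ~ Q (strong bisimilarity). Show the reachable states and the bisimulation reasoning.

bisimilar

P's transition system — 9 states:
  s0 = a.c.0 | a.(0 | 0) + c.c.(0 + 0) + b.(c.(0 + 0))\{a,c} has moves -a-> s1, -a-> s2, -b-> s3, -c-> s4
  s1 = a.c.0 | (0 | 0) has moves -a-> s5
  s2 = c.0 | a.(0 | 0) has moves -a-> s5, -c-> s6
  s3 = (c.(0 + 0))\{a,c} has moves stopped
  s4 = c.(0 + 0) has moves -c-> s7
  s5 = c.0 | (0 | 0) has moves -c-> s8
  s6 = 0 | a.(0 | 0) has moves -a-> s8
  s7 = 0 + 0 has moves stopped
  s8 = 0 | (0 | 0) has moves stopped
Q's transition system — 9 states:
  t0 = a.c.0 | a.(0 | 0) + 0 + c.c.(0 + 0) + b.(c.(0 + 0))\{a,c} has moves -a-> t1, -a-> t2, -b-> t3, -c-> t4
  t1 = a.c.0 | (0 | 0) has moves -a-> t5
  t2 = c.0 | a.(0 | 0) has moves -a-> t5, -c-> t6
  t3 = (c.(0 + 0))\{a,c} has moves stopped
  t4 = c.(0 + 0) has moves -c-> t7
  t5 = c.0 | (0 | 0) has moves -c-> t8
  t6 = 0 | a.(0 | 0) has moves -a-> t8
  t7 = 0 + 0 has moves stopped
  t8 = 0 | (0 | 0) has moves stopped
Partition-refinement fixed point:
  B0 = {s0, t0}
  B1 = {s1, t1}
  B2 = {s4, s5, t4, t5}
  B3 = {s3, s7, s8, t3, t7, t8}
  B4 = {s2, t2}
  B5 = {s6, t6}
s0 ∈ B0, t0 ∈ B0 → same block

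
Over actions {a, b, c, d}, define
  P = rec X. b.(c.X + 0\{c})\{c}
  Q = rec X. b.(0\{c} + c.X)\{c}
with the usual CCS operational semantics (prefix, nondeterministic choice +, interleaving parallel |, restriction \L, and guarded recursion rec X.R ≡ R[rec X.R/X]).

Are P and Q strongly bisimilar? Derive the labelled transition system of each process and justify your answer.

bisimilar

LTS(P): 2 reachable states
  s0 = rec X. b.(c.X + 0\{c})\{c} :: ··b··> s1
  s1 = (c.(rec X. b.(c.X + 0\{c})\{c}) + 0\{c})\{c} :: (no moves)
LTS(Q): 2 reachable states
  t0 = rec X. b.(0\{c} + c.X)\{c} :: ··b··> t1
  t1 = (0\{c} + c.(rec X. b.(0\{c} + c.X)\{c}))\{c} :: (no moves)
Coarsest stable partition (strong bisimilarity classes):
  B0 = {s0, t0}
  B1 = {s1, t1}
s0 ∈ B0, t0 ∈ B0 → same block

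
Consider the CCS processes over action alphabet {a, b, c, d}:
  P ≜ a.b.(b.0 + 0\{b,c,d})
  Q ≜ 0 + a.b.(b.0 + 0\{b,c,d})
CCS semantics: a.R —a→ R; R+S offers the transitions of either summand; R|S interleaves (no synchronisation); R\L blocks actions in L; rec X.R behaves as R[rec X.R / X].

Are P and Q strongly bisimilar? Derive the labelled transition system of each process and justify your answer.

bisimilar

LTS(P): 4 reachable states
  u0 = a.b.(b.0 + 0\{b,c,d}) → —a→ u1
  u1 = b.(b.0 + 0\{b,c,d}) → —b→ u2
  u2 = b.0 + 0\{b,c,d} → —b→ u3
  u3 = 0 → deadlocked
LTS(Q): 4 reachable states
  v0 = 0 + a.b.(b.0 + 0\{b,c,d}) → —a→ v1
  v1 = b.(b.0 + 0\{b,c,d}) → —b→ v2
  v2 = b.0 + 0\{b,c,d} → —b→ v3
  v3 = 0 → deadlocked
Bisimilarity quotient blocks:
  B0 = {u0, v0}
  B1 = {u1, v1}
  B2 = {u2, v2}
  B3 = {u3, v3}
u0 ∈ B0, v0 ∈ B0 → same block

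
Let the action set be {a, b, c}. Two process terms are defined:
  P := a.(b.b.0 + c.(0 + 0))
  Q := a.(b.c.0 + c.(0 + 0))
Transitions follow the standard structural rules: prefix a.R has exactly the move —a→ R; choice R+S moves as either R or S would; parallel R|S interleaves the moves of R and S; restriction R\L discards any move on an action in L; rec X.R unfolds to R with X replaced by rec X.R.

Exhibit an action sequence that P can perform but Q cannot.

LTS(P): 5 reachable states
  p0 = a.(b.b.0 + c.(0 + 0)) ⊢ =a=> p1
  p1 = b.b.0 + c.(0 + 0) ⊢ =b=> p2, =c=> p3
  p2 = b.0 ⊢ =b=> p4
  p3 = 0 + 0 ⊢ (no moves)
  p4 = 0 ⊢ (no moves)
LTS(Q): 5 reachable states
  q0 = a.(b.c.0 + c.(0 + 0)) ⊢ =a=> q1
  q1 = b.c.0 + c.(0 + 0) ⊢ =b=> q2, =c=> q3
  q2 = c.0 ⊢ =c=> q4
  q3 = 0 + 0 ⊢ (no moves)
  q4 = 0 ⊢ (no moves)
Run σ = ⟨abb⟩ on P: start {p0}
  step 1 (a): {p1}
  step 2 (b): {p2}
  step 3 (b): {p4}
  ✓ P
Run σ = ⟨abb⟩ on Q: start {q0}
  step 1 (a): {q1}
  step 2 (b): {q2}
  step 3 (b): no successor for Q

abb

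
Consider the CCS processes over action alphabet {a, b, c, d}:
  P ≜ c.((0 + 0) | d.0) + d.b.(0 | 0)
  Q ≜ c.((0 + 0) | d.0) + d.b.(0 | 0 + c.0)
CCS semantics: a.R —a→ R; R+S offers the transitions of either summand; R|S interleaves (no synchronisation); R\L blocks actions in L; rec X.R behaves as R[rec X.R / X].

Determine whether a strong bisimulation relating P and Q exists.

Reachable graph of P (5 states):
  p0 = c.((0 + 0) | d.0) + d.b.(0 | 0) :: —c→ p1, —d→ p2
  p1 = (0 + 0) | d.0 :: —d→ p3
  p2 = b.(0 | 0) :: —b→ p4
  p3 = (0 + 0) | 0 :: ∅
  p4 = 0 | 0 :: ∅
Reachable graph of Q (6 states):
  q0 = c.((0 + 0) | d.0) + d.b.(0 | 0 + c.0) :: —c→ q1, —d→ q2
  q1 = (0 + 0) | d.0 :: —d→ q3
  q2 = b.(0 | 0 + c.0) :: —b→ q4
  q3 = (0 + 0) | 0 :: ∅
  q4 = 0 | 0 + c.0 :: —c→ q5
  q5 = 0 :: ∅
Partition-refinement fixed point:
  B0 = {p0}
  B1 = {p1, q1}
  B2 = {p3, p4, q3, q5}
  B3 = {p2}
  B4 = {q0}
  B5 = {q2}
  B6 = {q4}
p0 ∈ B0, q0 ∈ B4 → different blocks

not bisimilar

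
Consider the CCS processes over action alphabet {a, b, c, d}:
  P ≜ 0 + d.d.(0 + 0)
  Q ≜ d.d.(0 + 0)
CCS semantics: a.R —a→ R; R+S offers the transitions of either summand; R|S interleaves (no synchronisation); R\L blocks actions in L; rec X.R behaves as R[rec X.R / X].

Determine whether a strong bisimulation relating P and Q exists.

bisimilar

LTS(P): 3 reachable states
  m0 = 0 + d.d.(0 + 0) | —d→ m1
  m1 = d.(0 + 0) | —d→ m2
  m2 = 0 + 0 | ∅
LTS(Q): 3 reachable states
  n0 = d.d.(0 + 0) | —d→ n1
  n1 = d.(0 + 0) | —d→ n2
  n2 = 0 + 0 | ∅
Bisimilarity quotient blocks:
  B0 = {m0, n0}
  B1 = {m1, n1}
  B2 = {m2, n2}
m0 ∈ B0, n0 ∈ B0 → same block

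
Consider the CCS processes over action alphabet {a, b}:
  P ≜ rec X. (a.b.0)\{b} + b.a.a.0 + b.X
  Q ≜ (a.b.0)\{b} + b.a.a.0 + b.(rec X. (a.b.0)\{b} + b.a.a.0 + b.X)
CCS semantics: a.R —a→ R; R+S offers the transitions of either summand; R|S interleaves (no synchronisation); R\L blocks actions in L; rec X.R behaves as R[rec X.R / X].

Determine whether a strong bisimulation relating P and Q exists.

LTS(P): 5 reachable states
  s0 = rec X. (a.b.0)\{b} + b.a.a.0 + b.X has moves ··a··> s1, ··b··> s0, ··b··> s2
  s1 = (b.0)\{b} has moves ·
  s2 = a.a.0 has moves ··a··> s3
  s3 = a.0 has moves ··a··> s4
  s4 = 0 has moves ·
LTS(Q): 6 reachable states
  t0 = (a.b.0)\{b} + b.a.a.0 + b.(rec X. (a.b.0)\{b} + b.a.a.0 + b.X) has moves ··a··> t1, ··b··> t2, ··b··> t3
  t1 = (b.0)\{b} has moves ·
  t2 = a.a.0 has moves ··a··> t4
  t3 = rec X. (a.b.0)\{b} + b.a.a.0 + b.X has moves ··a··> t1, ··b··> t2, ··b··> t3
  t4 = a.0 has moves ··a··> t5
  t5 = 0 has moves ·
Partition-refinement fixed point:
  B0 = {s0, t0, t3}
  B1 = {s1, s4, t1, t5}
  B2 = {s2, t2}
  B3 = {s3, t4}
s0 ∈ B0, t0 ∈ B0 → same block

YES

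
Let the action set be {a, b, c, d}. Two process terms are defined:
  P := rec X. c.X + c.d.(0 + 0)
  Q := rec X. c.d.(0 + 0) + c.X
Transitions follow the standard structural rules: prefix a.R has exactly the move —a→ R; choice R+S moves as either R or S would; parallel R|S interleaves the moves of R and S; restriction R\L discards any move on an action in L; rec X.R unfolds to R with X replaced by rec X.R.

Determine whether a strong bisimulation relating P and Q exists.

Reachable graph of P (3 states):
  p0 = rec X. c.X + c.d.(0 + 0) :: —c→ p0, —c→ p1
  p1 = d.(0 + 0) :: —d→ p2
  p2 = 0 + 0 :: (no moves)
Reachable graph of Q (3 states):
  q0 = rec X. c.d.(0 + 0) + c.X :: —c→ q0, —c→ q1
  q1 = d.(0 + 0) :: —d→ q2
  q2 = 0 + 0 :: (no moves)
Coarsest stable partition (strong bisimilarity classes):
  B0 = {p0, q0}
  B1 = {p1, q1}
  B2 = {p2, q2}
p0 ∈ B0, q0 ∈ B0 → same block

bisimilar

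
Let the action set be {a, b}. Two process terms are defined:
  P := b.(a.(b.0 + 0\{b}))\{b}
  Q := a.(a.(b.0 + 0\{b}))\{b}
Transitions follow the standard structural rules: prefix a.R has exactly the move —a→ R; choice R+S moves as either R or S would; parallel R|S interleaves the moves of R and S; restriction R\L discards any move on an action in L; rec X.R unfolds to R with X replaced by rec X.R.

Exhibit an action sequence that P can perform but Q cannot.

b

LTS(P): 3 reachable states
  s0 = b.(a.(b.0 + 0\{b}))\{b} ⊢ -b-> s1
  s1 = (a.(b.0 + 0\{b}))\{b} ⊢ -a-> s2
  s2 = (b.0 + 0\{b})\{b} ⊢ stopped
LTS(Q): 3 reachable states
  t0 = a.(a.(b.0 + 0\{b}))\{b} ⊢ -a-> t1
  t1 = (a.(b.0 + 0\{b}))\{b} ⊢ -a-> t2
  t2 = (b.0 + 0\{b})\{b} ⊢ stopped
Run σ = ⟨b⟩ on P: start {s0}
  step 1 (b): {s1}
  — P admits the full trace.
Run σ = ⟨b⟩ on Q: start {t0}
  step 1 (b): no successor for Q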